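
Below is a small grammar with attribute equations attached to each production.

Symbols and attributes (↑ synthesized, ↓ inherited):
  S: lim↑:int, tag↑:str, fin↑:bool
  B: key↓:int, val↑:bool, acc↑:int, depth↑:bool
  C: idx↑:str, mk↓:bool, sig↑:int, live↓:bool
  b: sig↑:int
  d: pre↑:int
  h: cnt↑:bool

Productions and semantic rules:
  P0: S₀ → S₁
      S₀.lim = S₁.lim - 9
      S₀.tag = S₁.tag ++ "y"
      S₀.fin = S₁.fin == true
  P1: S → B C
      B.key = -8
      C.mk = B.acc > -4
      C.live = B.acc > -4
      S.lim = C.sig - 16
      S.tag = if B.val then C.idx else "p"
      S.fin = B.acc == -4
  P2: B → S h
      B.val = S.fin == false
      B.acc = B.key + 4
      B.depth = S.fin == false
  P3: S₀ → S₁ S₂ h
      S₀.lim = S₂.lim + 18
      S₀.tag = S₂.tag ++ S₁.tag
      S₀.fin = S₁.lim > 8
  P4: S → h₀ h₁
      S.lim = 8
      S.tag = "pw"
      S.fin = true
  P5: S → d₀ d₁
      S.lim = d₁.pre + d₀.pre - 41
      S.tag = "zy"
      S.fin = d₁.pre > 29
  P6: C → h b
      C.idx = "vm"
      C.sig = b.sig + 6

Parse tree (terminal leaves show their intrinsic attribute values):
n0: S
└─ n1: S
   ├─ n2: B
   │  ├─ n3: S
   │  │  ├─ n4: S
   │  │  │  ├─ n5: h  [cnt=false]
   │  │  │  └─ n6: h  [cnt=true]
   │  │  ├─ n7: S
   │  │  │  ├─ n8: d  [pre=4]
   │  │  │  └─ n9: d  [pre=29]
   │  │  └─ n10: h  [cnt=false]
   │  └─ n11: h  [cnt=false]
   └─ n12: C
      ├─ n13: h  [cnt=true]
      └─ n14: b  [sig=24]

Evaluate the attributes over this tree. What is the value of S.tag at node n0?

1. n2.key = -8  [-8]
2. n5.cnt = false  [terminal]
3. n6.cnt = true  [terminal]
4. n4.lim = 8  [8]
5. n4.tag = "pw"  ["pw"]
6. n4.fin = true  [true]
7. n8.pre = 4  [terminal]
8. n9.pre = 29  [terminal]
9. n7.lim = -8  [d₁.pre + d₀.pre - 41]
10. n7.tag = "zy"  ["zy"]
11. n7.fin = false  [d₁.pre > 29]
12. n10.cnt = false  [terminal]
13. n3.lim = 10  [S₂.lim + 18]
14. n3.tag = "zypw"  [S₂.tag ++ S₁.tag]
15. n3.fin = false  [S₁.lim > 8]
16. n11.cnt = false  [terminal]
17. n2.val = true  [S.fin == false]
18. n2.acc = -4  [B.key + 4]
19. n2.depth = true  [S.fin == false]
20. n12.mk = false  [B.acc > -4]
21. n12.live = false  [B.acc > -4]
22. n13.cnt = true  [terminal]
23. n14.sig = 24  [terminal]
24. n12.idx = "vm"  ["vm"]
25. n12.sig = 30  [b.sig + 6]
26. n1.lim = 14  [C.sig - 16]
27. n1.tag = "vm"  [if B.val then C.idx else "p"]
28. n1.fin = true  [B.acc == -4]
29. n0.lim = 5  [S₁.lim - 9]
30. n0.tag = "vmy"  [S₁.tag ++ "y"]
31. n0.fin = true  [S₁.fin == true]

"vmy"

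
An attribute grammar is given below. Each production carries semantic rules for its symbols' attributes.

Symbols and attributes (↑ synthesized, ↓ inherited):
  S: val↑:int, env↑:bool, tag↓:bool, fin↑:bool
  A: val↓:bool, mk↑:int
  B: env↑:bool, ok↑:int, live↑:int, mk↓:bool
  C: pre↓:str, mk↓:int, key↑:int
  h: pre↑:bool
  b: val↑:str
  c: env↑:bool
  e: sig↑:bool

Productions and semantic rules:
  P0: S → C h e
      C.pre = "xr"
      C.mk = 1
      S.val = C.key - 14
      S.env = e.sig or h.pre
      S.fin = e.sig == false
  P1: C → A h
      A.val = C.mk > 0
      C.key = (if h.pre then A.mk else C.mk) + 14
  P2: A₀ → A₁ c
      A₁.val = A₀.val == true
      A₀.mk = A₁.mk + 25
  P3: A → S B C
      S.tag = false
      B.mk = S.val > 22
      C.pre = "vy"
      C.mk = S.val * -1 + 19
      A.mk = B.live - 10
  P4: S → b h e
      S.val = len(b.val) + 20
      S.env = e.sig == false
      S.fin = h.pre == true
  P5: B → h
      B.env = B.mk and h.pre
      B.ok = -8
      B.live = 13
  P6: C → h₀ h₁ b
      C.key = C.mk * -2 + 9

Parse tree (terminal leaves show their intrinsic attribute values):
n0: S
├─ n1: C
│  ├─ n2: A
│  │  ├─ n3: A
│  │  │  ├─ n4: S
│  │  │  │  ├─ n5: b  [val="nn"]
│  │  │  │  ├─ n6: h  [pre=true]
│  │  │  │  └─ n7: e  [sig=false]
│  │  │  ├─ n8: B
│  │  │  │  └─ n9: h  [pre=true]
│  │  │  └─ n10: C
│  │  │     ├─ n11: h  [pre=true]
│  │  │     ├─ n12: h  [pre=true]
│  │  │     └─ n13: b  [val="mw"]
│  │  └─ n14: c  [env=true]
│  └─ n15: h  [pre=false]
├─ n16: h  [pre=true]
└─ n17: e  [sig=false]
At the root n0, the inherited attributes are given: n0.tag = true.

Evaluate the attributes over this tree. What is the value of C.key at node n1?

15

1. n0.tag = true  [given at root]
2. n1.pre = "xr"  ["xr"]
3. n1.mk = 1  [1]
4. n2.val = true  [C.mk > 0]
5. n3.val = true  [A₀.val == true]
6. n4.tag = false  [false]
7. n5.val = "nn"  [terminal]
8. n6.pre = true  [terminal]
9. n7.sig = false  [terminal]
10. n4.val = 22  [len(b.val) + 20]
11. n4.env = true  [e.sig == false]
12. n4.fin = true  [h.pre == true]
13. n8.mk = false  [S.val > 22]
14. n9.pre = true  [terminal]
15. n8.env = false  [B.mk and h.pre]
16. n8.ok = -8  [-8]
17. n8.live = 13  [13]
18. n10.pre = "vy"  ["vy"]
19. n10.mk = -3  [S.val * -1 + 19]
20. n11.pre = true  [terminal]
21. n12.pre = true  [terminal]
22. n13.val = "mw"  [terminal]
23. n10.key = 15  [C.mk * -2 + 9]
24. n3.mk = 3  [B.live - 10]
25. n14.env = true  [terminal]
26. n2.mk = 28  [A₁.mk + 25]
27. n15.pre = false  [terminal]
28. n1.key = 15  [(if h.pre then A.mk else C.mk) + 14]
29. n16.pre = true  [terminal]
30. n17.sig = false  [terminal]
31. n0.val = 1  [C.key - 14]
32. n0.env = true  [e.sig or h.pre]
33. n0.fin = true  [e.sig == false]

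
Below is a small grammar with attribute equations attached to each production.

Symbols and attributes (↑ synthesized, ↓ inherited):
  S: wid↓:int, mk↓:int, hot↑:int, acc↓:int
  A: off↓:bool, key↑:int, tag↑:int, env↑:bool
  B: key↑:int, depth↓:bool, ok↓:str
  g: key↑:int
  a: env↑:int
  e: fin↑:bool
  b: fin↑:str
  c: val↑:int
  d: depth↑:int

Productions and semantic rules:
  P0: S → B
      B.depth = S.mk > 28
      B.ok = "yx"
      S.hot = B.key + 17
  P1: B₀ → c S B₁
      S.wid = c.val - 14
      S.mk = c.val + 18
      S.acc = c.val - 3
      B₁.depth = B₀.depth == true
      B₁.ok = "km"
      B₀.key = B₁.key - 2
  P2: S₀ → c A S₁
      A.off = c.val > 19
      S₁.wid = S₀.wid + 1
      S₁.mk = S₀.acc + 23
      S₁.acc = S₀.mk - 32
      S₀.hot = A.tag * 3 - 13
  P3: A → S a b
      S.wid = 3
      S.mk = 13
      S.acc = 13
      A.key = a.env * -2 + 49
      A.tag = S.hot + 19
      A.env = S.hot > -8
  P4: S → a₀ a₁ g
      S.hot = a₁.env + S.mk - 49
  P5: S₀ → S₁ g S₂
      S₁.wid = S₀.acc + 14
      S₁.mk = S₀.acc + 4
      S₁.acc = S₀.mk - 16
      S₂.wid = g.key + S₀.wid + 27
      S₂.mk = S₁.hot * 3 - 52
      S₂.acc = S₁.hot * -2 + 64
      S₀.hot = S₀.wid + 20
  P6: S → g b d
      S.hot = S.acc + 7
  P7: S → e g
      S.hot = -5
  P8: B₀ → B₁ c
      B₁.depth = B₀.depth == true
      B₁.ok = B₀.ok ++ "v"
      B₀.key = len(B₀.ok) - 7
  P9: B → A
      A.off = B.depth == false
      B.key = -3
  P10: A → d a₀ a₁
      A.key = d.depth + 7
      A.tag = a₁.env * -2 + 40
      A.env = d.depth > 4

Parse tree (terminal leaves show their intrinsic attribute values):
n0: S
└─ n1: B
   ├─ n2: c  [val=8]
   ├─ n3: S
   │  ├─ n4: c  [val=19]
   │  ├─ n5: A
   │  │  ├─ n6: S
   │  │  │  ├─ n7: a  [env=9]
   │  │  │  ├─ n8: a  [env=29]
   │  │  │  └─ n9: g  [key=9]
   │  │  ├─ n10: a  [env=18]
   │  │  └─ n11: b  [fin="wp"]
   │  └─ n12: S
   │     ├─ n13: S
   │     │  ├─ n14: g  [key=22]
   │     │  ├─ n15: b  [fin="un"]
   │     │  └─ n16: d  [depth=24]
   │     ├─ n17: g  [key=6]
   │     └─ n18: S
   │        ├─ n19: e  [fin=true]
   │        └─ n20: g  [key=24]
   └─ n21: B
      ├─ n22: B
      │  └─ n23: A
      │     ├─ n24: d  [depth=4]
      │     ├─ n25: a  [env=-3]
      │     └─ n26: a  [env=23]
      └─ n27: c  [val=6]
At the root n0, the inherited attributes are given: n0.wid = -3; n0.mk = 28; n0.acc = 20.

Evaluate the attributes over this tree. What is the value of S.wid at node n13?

1. n0.wid = -3  [given at root]
2. n0.mk = 28  [given at root]
3. n0.acc = 20  [given at root]
4. n1.depth = false  [S.mk > 28]
5. n1.ok = "yx"  ["yx"]
6. n2.val = 8  [terminal]
7. n3.wid = -6  [c.val - 14]
8. n3.mk = 26  [c.val + 18]
9. n3.acc = 5  [c.val - 3]
10. n4.val = 19  [terminal]
11. n5.off = false  [c.val > 19]
12. n6.wid = 3  [3]
13. n6.mk = 13  [13]
14. n6.acc = 13  [13]
15. n7.env = 9  [terminal]
16. n8.env = 29  [terminal]
17. n9.key = 9  [terminal]
18. n6.hot = -7  [a₁.env + S.mk - 49]
19. n10.env = 18  [terminal]
20. n11.fin = "wp"  [terminal]
21. n5.key = 13  [a.env * -2 + 49]
22. n5.tag = 12  [S.hot + 19]
23. n5.env = true  [S.hot > -8]
24. n12.wid = -5  [S₀.wid + 1]
25. n12.mk = 28  [S₀.acc + 23]
26. n12.acc = -6  [S₀.mk - 32]
27. n13.wid = 8  [S₀.acc + 14]
28. n13.mk = -2  [S₀.acc + 4]
29. n13.acc = 12  [S₀.mk - 16]
30. n14.key = 22  [terminal]
31. n15.fin = "un"  [terminal]
32. n16.depth = 24  [terminal]
33. n13.hot = 19  [S.acc + 7]
34. n17.key = 6  [terminal]
35. n18.wid = 28  [g.key + S₀.wid + 27]
36. n18.mk = 5  [S₁.hot * 3 - 52]
37. n18.acc = 26  [S₁.hot * -2 + 64]
38. n19.fin = true  [terminal]
39. n20.key = 24  [terminal]
40. n18.hot = -5  [-5]
41. n12.hot = 15  [S₀.wid + 20]
42. n3.hot = 23  [A.tag * 3 - 13]
43. n21.depth = false  [B₀.depth == true]
44. n21.ok = "km"  ["km"]
45. n22.depth = false  [B₀.depth == true]
46. n22.ok = "kmv"  [B₀.ok ++ "v"]
47. n23.off = true  [B.depth == false]
48. n24.depth = 4  [terminal]
49. n25.env = -3  [terminal]
50. n26.env = 23  [terminal]
51. n23.key = 11  [d.depth + 7]
52. n23.tag = -6  [a₁.env * -2 + 40]
53. n23.env = false  [d.depth > 4]
54. n22.key = -3  [-3]
55. n27.val = 6  [terminal]
56. n21.key = -5  [len(B₀.ok) - 7]
57. n1.key = -7  [B₁.key - 2]
58. n0.hot = 10  [B.key + 17]

8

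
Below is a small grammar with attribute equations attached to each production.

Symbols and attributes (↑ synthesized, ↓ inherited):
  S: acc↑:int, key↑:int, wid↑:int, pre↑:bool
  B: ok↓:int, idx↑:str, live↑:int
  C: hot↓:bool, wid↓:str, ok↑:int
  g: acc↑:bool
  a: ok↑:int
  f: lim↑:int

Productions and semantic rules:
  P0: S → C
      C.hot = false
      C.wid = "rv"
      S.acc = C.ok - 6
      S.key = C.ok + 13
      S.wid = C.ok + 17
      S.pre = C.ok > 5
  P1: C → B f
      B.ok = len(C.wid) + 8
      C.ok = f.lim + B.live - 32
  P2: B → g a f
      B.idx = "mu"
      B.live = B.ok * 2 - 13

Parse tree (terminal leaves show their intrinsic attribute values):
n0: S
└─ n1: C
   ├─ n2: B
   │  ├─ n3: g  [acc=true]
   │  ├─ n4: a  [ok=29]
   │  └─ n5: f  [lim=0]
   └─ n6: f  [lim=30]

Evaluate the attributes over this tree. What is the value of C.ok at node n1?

1. n1.hot = false  [false]
2. n1.wid = "rv"  ["rv"]
3. n2.ok = 10  [len(C.wid) + 8]
4. n3.acc = true  [terminal]
5. n4.ok = 29  [terminal]
6. n5.lim = 0  [terminal]
7. n2.idx = "mu"  ["mu"]
8. n2.live = 7  [B.ok * 2 - 13]
9. n6.lim = 30  [terminal]
10. n1.ok = 5  [f.lim + B.live - 32]
11. n0.acc = -1  [C.ok - 6]
12. n0.key = 18  [C.ok + 13]
13. n0.wid = 22  [C.ok + 17]
14. n0.pre = false  [C.ok > 5]

5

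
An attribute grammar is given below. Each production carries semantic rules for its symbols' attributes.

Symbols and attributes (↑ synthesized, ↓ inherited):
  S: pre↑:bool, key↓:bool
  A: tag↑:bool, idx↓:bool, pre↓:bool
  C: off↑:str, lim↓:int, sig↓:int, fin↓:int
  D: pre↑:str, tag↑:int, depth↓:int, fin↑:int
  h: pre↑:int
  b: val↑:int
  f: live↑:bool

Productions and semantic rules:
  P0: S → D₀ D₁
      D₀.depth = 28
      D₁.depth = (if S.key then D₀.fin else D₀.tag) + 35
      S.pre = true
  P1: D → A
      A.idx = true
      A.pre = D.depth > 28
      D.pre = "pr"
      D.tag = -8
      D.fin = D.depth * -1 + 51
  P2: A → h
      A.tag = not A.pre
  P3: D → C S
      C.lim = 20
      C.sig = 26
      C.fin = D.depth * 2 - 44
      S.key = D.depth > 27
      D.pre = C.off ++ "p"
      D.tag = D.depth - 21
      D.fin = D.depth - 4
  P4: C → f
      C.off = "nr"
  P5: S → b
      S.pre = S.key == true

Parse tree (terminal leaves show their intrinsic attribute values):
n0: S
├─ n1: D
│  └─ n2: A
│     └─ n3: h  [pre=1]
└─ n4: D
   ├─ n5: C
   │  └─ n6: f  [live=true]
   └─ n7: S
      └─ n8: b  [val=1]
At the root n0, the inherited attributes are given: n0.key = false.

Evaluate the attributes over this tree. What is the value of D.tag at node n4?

6

1. n0.key = false  [given at root]
2. n1.depth = 28  [28]
3. n2.idx = true  [true]
4. n2.pre = false  [D.depth > 28]
5. n3.pre = 1  [terminal]
6. n2.tag = true  [not A.pre]
7. n1.pre = "pr"  ["pr"]
8. n1.tag = -8  [-8]
9. n1.fin = 23  [D.depth * -1 + 51]
10. n4.depth = 27  [(if S.key then D₀.fin else D₀.tag) + 35]
11. n5.lim = 20  [20]
12. n5.sig = 26  [26]
13. n5.fin = 10  [D.depth * 2 - 44]
14. n6.live = true  [terminal]
15. n5.off = "nr"  ["nr"]
16. n7.key = false  [D.depth > 27]
17. n8.val = 1  [terminal]
18. n7.pre = false  [S.key == true]
19. n4.pre = "nrp"  [C.off ++ "p"]
20. n4.tag = 6  [D.depth - 21]
21. n4.fin = 23  [D.depth - 4]
22. n0.pre = true  [true]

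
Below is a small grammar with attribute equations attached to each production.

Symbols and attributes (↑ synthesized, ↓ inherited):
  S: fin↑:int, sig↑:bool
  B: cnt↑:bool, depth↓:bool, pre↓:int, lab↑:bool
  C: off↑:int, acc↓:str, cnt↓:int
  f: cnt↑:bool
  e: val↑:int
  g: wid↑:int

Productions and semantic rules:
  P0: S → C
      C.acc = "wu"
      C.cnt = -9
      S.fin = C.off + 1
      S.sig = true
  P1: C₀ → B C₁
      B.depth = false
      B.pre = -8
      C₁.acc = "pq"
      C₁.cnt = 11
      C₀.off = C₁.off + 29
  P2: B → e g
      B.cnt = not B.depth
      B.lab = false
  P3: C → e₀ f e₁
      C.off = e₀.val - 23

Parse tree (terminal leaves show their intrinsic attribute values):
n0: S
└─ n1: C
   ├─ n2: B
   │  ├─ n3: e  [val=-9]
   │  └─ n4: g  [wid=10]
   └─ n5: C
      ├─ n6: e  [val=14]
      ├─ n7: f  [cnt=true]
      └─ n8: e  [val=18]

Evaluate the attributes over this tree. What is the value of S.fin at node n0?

1. n1.acc = "wu"  ["wu"]
2. n1.cnt = -9  [-9]
3. n2.depth = false  [false]
4. n2.pre = -8  [-8]
5. n3.val = -9  [terminal]
6. n4.wid = 10  [terminal]
7. n2.cnt = true  [not B.depth]
8. n2.lab = false  [false]
9. n5.acc = "pq"  ["pq"]
10. n5.cnt = 11  [11]
11. n6.val = 14  [terminal]
12. n7.cnt = true  [terminal]
13. n8.val = 18  [terminal]
14. n5.off = -9  [e₀.val - 23]
15. n1.off = 20  [C₁.off + 29]
16. n0.fin = 21  [C.off + 1]
17. n0.sig = true  [true]

21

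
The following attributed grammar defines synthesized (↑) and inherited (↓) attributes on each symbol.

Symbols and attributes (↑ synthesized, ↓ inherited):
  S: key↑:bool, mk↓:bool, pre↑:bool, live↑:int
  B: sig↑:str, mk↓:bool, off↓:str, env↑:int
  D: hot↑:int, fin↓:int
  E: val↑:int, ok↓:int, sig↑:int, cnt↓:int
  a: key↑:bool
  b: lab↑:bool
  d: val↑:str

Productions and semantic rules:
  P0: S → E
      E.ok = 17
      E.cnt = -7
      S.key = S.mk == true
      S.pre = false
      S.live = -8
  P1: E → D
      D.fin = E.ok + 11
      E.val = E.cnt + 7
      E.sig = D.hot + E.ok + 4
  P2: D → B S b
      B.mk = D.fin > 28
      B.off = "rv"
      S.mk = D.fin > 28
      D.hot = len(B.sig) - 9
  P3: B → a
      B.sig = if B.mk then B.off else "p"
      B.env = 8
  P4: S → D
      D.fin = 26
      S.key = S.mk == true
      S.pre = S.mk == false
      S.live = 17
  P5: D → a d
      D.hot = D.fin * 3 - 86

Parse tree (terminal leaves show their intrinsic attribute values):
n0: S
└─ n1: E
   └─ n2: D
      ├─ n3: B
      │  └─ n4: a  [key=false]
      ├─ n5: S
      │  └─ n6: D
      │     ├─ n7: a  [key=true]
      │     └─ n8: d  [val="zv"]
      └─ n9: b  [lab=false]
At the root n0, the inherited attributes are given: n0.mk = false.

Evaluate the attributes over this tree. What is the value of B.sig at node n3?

1. n0.mk = false  [given at root]
2. n1.ok = 17  [17]
3. n1.cnt = -7  [-7]
4. n2.fin = 28  [E.ok + 11]
5. n3.mk = false  [D.fin > 28]
6. n3.off = "rv"  ["rv"]
7. n4.key = false  [terminal]
8. n3.sig = "p"  [if B.mk then B.off else "p"]
9. n3.env = 8  [8]
10. n5.mk = false  [D.fin > 28]
11. n6.fin = 26  [26]
12. n7.key = true  [terminal]
13. n8.val = "zv"  [terminal]
14. n6.hot = -8  [D.fin * 3 - 86]
15. n5.key = false  [S.mk == true]
16. n5.pre = true  [S.mk == false]
17. n5.live = 17  [17]
18. n9.lab = false  [terminal]
19. n2.hot = -8  [len(B.sig) - 9]
20. n1.val = 0  [E.cnt + 7]
21. n1.sig = 13  [D.hot + E.ok + 4]
22. n0.key = false  [S.mk == true]
23. n0.pre = false  [false]
24. n0.live = -8  [-8]

"p"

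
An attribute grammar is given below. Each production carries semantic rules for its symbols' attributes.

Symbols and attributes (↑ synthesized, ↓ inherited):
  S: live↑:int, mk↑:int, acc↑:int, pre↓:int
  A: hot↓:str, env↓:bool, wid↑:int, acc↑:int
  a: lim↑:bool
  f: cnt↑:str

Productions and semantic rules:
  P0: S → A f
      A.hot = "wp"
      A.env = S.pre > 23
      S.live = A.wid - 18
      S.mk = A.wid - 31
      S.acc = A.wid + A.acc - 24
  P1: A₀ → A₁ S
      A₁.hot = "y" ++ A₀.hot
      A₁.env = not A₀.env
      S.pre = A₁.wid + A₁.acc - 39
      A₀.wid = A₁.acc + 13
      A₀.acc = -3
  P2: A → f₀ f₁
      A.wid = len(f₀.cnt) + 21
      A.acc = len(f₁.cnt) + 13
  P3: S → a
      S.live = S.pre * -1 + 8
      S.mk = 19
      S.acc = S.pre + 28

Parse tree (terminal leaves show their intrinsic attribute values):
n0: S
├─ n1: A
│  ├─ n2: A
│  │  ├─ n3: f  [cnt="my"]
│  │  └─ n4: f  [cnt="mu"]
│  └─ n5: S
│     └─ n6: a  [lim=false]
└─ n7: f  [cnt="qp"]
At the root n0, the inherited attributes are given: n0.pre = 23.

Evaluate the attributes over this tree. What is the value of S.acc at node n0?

1. n0.pre = 23  [given at root]
2. n1.hot = "wp"  ["wp"]
3. n1.env = false  [S.pre > 23]
4. n2.hot = "ywp"  ["y" ++ A₀.hot]
5. n2.env = true  [not A₀.env]
6. n3.cnt = "my"  [terminal]
7. n4.cnt = "mu"  [terminal]
8. n2.wid = 23  [len(f₀.cnt) + 21]
9. n2.acc = 15  [len(f₁.cnt) + 13]
10. n5.pre = -1  [A₁.wid + A₁.acc - 39]
11. n6.lim = false  [terminal]
12. n5.live = 9  [S.pre * -1 + 8]
13. n5.mk = 19  [19]
14. n5.acc = 27  [S.pre + 28]
15. n1.wid = 28  [A₁.acc + 13]
16. n1.acc = -3  [-3]
17. n7.cnt = "qp"  [terminal]
18. n0.live = 10  [A.wid - 18]
19. n0.mk = -3  [A.wid - 31]
20. n0.acc = 1  [A.wid + A.acc - 24]

1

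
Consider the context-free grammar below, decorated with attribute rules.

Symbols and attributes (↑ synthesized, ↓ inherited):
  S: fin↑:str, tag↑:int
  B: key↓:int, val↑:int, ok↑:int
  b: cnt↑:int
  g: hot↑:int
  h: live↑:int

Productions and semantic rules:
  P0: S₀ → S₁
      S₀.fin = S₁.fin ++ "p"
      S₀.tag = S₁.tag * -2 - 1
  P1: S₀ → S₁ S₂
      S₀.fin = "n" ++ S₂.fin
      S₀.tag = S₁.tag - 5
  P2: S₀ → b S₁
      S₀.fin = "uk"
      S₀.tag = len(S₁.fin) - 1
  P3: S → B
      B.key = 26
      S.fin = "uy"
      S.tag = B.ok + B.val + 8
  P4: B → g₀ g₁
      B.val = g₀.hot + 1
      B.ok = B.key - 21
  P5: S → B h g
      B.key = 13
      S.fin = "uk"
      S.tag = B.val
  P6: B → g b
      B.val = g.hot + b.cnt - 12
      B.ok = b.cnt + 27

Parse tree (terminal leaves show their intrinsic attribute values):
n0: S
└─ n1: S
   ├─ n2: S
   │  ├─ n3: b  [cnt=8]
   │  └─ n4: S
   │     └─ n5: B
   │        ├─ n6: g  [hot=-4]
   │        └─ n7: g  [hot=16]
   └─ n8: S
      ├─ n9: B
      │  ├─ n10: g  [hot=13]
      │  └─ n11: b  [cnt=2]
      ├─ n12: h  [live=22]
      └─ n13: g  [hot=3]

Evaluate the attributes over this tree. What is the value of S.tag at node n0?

1. n3.cnt = 8  [terminal]
2. n5.key = 26  [26]
3. n6.hot = -4  [terminal]
4. n7.hot = 16  [terminal]
5. n5.val = -3  [g₀.hot + 1]
6. n5.ok = 5  [B.key - 21]
7. n4.fin = "uy"  ["uy"]
8. n4.tag = 10  [B.ok + B.val + 8]
9. n2.fin = "uk"  ["uk"]
10. n2.tag = 1  [len(S₁.fin) - 1]
11. n9.key = 13  [13]
12. n10.hot = 13  [terminal]
13. n11.cnt = 2  [terminal]
14. n9.val = 3  [g.hot + b.cnt - 12]
15. n9.ok = 29  [b.cnt + 27]
16. n12.live = 22  [terminal]
17. n13.hot = 3  [terminal]
18. n8.fin = "uk"  ["uk"]
19. n8.tag = 3  [B.val]
20. n1.fin = "nuk"  ["n" ++ S₂.fin]
21. n1.tag = -4  [S₁.tag - 5]
22. n0.fin = "nukp"  [S₁.fin ++ "p"]
23. n0.tag = 7  [S₁.tag * -2 - 1]

7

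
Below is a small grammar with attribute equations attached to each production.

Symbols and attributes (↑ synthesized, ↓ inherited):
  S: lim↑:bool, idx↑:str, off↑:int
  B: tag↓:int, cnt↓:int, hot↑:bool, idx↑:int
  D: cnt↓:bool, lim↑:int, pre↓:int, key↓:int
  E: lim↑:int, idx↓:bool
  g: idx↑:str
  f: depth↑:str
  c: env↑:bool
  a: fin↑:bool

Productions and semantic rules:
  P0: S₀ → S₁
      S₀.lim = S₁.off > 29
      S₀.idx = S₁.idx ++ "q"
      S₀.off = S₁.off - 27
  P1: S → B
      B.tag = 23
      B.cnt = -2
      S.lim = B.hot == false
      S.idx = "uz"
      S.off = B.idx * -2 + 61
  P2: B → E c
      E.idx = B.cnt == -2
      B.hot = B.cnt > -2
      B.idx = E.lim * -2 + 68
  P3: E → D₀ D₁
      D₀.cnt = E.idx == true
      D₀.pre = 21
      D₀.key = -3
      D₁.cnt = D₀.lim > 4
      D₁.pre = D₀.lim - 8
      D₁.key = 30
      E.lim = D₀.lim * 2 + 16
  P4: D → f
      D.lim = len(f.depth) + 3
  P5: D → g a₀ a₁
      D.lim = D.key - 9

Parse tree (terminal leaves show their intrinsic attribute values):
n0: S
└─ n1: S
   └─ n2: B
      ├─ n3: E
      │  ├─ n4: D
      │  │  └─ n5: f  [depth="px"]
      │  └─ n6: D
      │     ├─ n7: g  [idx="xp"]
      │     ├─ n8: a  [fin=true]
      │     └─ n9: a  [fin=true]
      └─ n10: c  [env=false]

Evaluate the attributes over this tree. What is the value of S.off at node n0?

2

1. n2.tag = 23  [23]
2. n2.cnt = -2  [-2]
3. n3.idx = true  [B.cnt == -2]
4. n4.cnt = true  [E.idx == true]
5. n4.pre = 21  [21]
6. n4.key = -3  [-3]
7. n5.depth = "px"  [terminal]
8. n4.lim = 5  [len(f.depth) + 3]
9. n6.cnt = true  [D₀.lim > 4]
10. n6.pre = -3  [D₀.lim - 8]
11. n6.key = 30  [30]
12. n7.idx = "xp"  [terminal]
13. n8.fin = true  [terminal]
14. n9.fin = true  [terminal]
15. n6.lim = 21  [D.key - 9]
16. n3.lim = 26  [D₀.lim * 2 + 16]
17. n10.env = false  [terminal]
18. n2.hot = false  [B.cnt > -2]
19. n2.idx = 16  [E.lim * -2 + 68]
20. n1.lim = true  [B.hot == false]
21. n1.idx = "uz"  ["uz"]
22. n1.off = 29  [B.idx * -2 + 61]
23. n0.lim = false  [S₁.off > 29]
24. n0.idx = "uzq"  [S₁.idx ++ "q"]
25. n0.off = 2  [S₁.off - 27]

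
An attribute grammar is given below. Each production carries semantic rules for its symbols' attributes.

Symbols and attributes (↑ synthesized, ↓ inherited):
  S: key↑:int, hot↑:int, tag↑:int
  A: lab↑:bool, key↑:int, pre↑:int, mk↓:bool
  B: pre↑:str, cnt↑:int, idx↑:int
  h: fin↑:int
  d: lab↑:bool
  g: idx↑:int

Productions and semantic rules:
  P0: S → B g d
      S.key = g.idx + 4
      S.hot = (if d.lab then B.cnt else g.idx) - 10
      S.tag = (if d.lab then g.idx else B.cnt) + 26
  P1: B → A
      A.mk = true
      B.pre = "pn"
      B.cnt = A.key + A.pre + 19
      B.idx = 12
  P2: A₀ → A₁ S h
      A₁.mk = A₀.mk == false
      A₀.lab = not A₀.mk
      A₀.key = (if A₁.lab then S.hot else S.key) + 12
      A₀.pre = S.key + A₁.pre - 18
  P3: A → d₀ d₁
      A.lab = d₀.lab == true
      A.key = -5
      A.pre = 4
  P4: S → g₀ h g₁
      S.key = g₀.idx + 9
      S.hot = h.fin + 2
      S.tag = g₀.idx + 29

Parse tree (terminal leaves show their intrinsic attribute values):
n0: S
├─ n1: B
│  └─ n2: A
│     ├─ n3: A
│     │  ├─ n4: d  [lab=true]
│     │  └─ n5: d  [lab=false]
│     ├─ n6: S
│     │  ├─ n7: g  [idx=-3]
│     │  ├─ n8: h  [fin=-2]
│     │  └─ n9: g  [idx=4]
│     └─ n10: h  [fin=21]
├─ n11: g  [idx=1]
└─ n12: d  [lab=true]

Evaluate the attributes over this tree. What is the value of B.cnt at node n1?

23

1. n2.mk = true  [true]
2. n3.mk = false  [A₀.mk == false]
3. n4.lab = true  [terminal]
4. n5.lab = false  [terminal]
5. n3.lab = true  [d₀.lab == true]
6. n3.key = -5  [-5]
7. n3.pre = 4  [4]
8. n7.idx = -3  [terminal]
9. n8.fin = -2  [terminal]
10. n9.idx = 4  [terminal]
11. n6.key = 6  [g₀.idx + 9]
12. n6.hot = 0  [h.fin + 2]
13. n6.tag = 26  [g₀.idx + 29]
14. n10.fin = 21  [terminal]
15. n2.lab = false  [not A₀.mk]
16. n2.key = 12  [(if A₁.lab then S.hot else S.key) + 12]
17. n2.pre = -8  [S.key + A₁.pre - 18]
18. n1.pre = "pn"  ["pn"]
19. n1.cnt = 23  [A.key + A.pre + 19]
20. n1.idx = 12  [12]
21. n11.idx = 1  [terminal]
22. n12.lab = true  [terminal]
23. n0.key = 5  [g.idx + 4]
24. n0.hot = 13  [(if d.lab then B.cnt else g.idx) - 10]
25. n0.tag = 27  [(if d.lab then g.idx else B.cnt) + 26]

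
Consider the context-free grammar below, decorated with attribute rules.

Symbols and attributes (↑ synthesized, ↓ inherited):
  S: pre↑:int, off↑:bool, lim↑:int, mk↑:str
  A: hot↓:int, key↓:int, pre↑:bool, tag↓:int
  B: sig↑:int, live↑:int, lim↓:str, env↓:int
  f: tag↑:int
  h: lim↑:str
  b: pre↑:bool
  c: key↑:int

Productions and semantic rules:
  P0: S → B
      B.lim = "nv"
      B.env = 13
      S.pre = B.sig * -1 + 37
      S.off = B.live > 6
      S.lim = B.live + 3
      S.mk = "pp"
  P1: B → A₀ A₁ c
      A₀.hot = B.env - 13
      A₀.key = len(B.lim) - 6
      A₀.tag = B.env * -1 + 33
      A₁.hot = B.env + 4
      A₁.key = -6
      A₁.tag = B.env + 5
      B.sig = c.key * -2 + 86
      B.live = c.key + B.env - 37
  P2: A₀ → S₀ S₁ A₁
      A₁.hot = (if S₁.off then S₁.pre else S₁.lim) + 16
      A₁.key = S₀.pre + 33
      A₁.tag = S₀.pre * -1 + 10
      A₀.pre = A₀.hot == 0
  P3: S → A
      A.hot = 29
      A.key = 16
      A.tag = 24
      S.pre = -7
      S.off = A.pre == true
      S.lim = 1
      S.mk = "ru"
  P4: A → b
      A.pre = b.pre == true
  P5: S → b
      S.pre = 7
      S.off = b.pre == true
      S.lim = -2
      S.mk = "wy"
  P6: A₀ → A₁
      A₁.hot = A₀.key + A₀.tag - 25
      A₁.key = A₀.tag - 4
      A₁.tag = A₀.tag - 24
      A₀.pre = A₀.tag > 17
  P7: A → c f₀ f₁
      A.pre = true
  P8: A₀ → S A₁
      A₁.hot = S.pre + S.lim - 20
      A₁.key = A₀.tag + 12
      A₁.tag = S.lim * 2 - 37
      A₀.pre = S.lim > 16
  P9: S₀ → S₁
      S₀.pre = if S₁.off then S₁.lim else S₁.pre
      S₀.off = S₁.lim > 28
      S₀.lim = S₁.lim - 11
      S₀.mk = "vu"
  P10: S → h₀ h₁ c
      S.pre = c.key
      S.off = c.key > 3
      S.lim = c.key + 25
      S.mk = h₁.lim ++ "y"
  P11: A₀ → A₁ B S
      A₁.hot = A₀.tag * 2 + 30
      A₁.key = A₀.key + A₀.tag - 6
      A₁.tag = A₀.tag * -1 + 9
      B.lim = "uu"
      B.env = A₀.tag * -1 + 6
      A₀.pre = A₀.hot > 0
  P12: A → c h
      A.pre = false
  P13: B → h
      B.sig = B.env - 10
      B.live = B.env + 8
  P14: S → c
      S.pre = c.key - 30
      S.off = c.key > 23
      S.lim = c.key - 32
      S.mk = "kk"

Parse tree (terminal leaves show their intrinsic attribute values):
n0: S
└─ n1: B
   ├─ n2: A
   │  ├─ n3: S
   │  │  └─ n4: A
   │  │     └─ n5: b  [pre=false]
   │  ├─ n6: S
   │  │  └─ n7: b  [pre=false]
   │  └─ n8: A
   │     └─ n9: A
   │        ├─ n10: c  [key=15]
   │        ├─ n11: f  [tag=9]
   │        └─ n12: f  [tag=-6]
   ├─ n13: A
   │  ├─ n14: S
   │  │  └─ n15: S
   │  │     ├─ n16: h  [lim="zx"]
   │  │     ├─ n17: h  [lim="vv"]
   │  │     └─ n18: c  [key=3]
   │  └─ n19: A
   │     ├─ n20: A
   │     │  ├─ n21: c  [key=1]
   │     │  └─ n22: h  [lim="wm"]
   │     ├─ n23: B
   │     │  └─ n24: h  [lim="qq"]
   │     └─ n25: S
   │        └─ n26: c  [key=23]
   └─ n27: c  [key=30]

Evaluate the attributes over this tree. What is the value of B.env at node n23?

1. n1.lim = "nv"  ["nv"]
2. n1.env = 13  [13]
3. n2.hot = 0  [B.env - 13]
4. n2.key = -4  [len(B.lim) - 6]
5. n2.tag = 20  [B.env * -1 + 33]
6. n4.hot = 29  [29]
7. n4.key = 16  [16]
8. n4.tag = 24  [24]
9. n5.pre = false  [terminal]
10. n4.pre = false  [b.pre == true]
11. n3.pre = -7  [-7]
12. n3.off = false  [A.pre == true]
13. n3.lim = 1  [1]
14. n3.mk = "ru"  ["ru"]
15. n7.pre = false  [terminal]
16. n6.pre = 7  [7]
17. n6.off = false  [b.pre == true]
18. n6.lim = -2  [-2]
19. n6.mk = "wy"  ["wy"]
20. n8.hot = 14  [(if S₁.off then S₁.pre else S₁.lim) + 16]
21. n8.key = 26  [S₀.pre + 33]
22. n8.tag = 17  [S₀.pre * -1 + 10]
23. n9.hot = 18  [A₀.key + A₀.tag - 25]
24. n9.key = 13  [A₀.tag - 4]
25. n9.tag = -7  [A₀.tag - 24]
26. n10.key = 15  [terminal]
27. n11.tag = 9  [terminal]
28. n12.tag = -6  [terminal]
29. n9.pre = true  [true]
30. n8.pre = false  [A₀.tag > 17]
31. n2.pre = true  [A₀.hot == 0]
32. n13.hot = 17  [B.env + 4]
33. n13.key = -6  [-6]
34. n13.tag = 18  [B.env + 5]
35. n16.lim = "zx"  [terminal]
36. n17.lim = "vv"  [terminal]
37. n18.key = 3  [terminal]
38. n15.pre = 3  [c.key]
39. n15.off = false  [c.key > 3]
40. n15.lim = 28  [c.key + 25]
41. n15.mk = "vvy"  [h₁.lim ++ "y"]
42. n14.pre = 3  [if S₁.off then S₁.lim else S₁.pre]
43. n14.off = false  [S₁.lim > 28]
44. n14.lim = 17  [S₁.lim - 11]
45. n14.mk = "vu"  ["vu"]
46. n19.hot = 0  [S.pre + S.lim - 20]
47. n19.key = 30  [A₀.tag + 12]
48. n19.tag = -3  [S.lim * 2 - 37]
49. n20.hot = 24  [A₀.tag * 2 + 30]
50. n20.key = 21  [A₀.key + A₀.tag - 6]
51. n20.tag = 12  [A₀.tag * -1 + 9]
52. n21.key = 1  [terminal]
53. n22.lim = "wm"  [terminal]
54. n20.pre = false  [false]
55. n23.lim = "uu"  ["uu"]
56. n23.env = 9  [A₀.tag * -1 + 6]
57. n24.lim = "qq"  [terminal]
58. n23.sig = -1  [B.env - 10]
59. n23.live = 17  [B.env + 8]
60. n26.key = 23  [terminal]
61. n25.pre = -7  [c.key - 30]
62. n25.off = false  [c.key > 23]
63. n25.lim = -9  [c.key - 32]
64. n25.mk = "kk"  ["kk"]
65. n19.pre = false  [A₀.hot > 0]
66. n13.pre = true  [S.lim > 16]
67. n27.key = 30  [terminal]
68. n1.sig = 26  [c.key * -2 + 86]
69. n1.live = 6  [c.key + B.env - 37]
70. n0.pre = 11  [B.sig * -1 + 37]
71. n0.off = false  [B.live > 6]
72. n0.lim = 9  [B.live + 3]
73. n0.mk = "pp"  ["pp"]

9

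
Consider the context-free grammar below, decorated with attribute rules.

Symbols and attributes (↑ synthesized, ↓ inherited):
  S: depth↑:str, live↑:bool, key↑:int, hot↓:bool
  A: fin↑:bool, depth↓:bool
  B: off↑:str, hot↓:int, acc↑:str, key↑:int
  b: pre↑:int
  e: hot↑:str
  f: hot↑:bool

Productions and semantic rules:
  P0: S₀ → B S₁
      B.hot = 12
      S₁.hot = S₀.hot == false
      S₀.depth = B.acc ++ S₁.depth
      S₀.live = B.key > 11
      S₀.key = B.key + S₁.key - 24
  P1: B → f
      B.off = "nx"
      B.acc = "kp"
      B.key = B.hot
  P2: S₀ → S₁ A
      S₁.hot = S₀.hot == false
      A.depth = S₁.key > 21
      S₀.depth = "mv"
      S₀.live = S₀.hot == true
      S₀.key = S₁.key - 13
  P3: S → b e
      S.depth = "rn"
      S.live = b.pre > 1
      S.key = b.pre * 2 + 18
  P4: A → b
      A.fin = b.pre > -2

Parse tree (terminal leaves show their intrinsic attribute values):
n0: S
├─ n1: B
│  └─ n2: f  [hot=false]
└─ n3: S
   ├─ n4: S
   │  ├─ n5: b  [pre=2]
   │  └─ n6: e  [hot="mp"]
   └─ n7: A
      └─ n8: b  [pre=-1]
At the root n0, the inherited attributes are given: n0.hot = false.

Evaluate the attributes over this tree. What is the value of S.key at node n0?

-3

1. n0.hot = false  [given at root]
2. n1.hot = 12  [12]
3. n2.hot = false  [terminal]
4. n1.off = "nx"  ["nx"]
5. n1.acc = "kp"  ["kp"]
6. n1.key = 12  [B.hot]
7. n3.hot = true  [S₀.hot == false]
8. n4.hot = false  [S₀.hot == false]
9. n5.pre = 2  [terminal]
10. n6.hot = "mp"  [terminal]
11. n4.depth = "rn"  ["rn"]
12. n4.live = true  [b.pre > 1]
13. n4.key = 22  [b.pre * 2 + 18]
14. n7.depth = true  [S₁.key > 21]
15. n8.pre = -1  [terminal]
16. n7.fin = true  [b.pre > -2]
17. n3.depth = "mv"  ["mv"]
18. n3.live = true  [S₀.hot == true]
19. n3.key = 9  [S₁.key - 13]
20. n0.depth = "kpmv"  [B.acc ++ S₁.depth]
21. n0.live = true  [B.key > 11]
22. n0.key = -3  [B.key + S₁.key - 24]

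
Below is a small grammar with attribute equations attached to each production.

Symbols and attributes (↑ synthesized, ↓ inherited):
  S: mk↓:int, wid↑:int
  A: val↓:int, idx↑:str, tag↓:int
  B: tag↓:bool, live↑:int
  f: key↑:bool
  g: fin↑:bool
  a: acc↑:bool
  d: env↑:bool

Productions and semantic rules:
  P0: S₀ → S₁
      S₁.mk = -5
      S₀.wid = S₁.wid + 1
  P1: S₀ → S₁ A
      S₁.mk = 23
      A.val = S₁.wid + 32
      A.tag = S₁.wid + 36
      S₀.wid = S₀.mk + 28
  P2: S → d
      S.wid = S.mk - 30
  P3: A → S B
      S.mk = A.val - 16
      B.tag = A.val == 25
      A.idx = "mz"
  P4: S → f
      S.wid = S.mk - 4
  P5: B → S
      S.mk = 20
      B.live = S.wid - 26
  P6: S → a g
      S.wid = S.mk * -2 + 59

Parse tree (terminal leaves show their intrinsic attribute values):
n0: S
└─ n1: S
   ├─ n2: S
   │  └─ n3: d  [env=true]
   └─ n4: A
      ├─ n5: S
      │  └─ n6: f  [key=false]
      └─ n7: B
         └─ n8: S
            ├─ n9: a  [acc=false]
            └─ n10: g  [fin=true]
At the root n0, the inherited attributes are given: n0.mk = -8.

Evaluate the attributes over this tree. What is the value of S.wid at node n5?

1. n0.mk = -8  [given at root]
2. n1.mk = -5  [-5]
3. n2.mk = 23  [23]
4. n3.env = true  [terminal]
5. n2.wid = -7  [S.mk - 30]
6. n4.val = 25  [S₁.wid + 32]
7. n4.tag = 29  [S₁.wid + 36]
8. n5.mk = 9  [A.val - 16]
9. n6.key = false  [terminal]
10. n5.wid = 5  [S.mk - 4]
11. n7.tag = true  [A.val == 25]
12. n8.mk = 20  [20]
13. n9.acc = false  [terminal]
14. n10.fin = true  [terminal]
15. n8.wid = 19  [S.mk * -2 + 59]
16. n7.live = -7  [S.wid - 26]
17. n4.idx = "mz"  ["mz"]
18. n1.wid = 23  [S₀.mk + 28]
19. n0.wid = 24  [S₁.wid + 1]

5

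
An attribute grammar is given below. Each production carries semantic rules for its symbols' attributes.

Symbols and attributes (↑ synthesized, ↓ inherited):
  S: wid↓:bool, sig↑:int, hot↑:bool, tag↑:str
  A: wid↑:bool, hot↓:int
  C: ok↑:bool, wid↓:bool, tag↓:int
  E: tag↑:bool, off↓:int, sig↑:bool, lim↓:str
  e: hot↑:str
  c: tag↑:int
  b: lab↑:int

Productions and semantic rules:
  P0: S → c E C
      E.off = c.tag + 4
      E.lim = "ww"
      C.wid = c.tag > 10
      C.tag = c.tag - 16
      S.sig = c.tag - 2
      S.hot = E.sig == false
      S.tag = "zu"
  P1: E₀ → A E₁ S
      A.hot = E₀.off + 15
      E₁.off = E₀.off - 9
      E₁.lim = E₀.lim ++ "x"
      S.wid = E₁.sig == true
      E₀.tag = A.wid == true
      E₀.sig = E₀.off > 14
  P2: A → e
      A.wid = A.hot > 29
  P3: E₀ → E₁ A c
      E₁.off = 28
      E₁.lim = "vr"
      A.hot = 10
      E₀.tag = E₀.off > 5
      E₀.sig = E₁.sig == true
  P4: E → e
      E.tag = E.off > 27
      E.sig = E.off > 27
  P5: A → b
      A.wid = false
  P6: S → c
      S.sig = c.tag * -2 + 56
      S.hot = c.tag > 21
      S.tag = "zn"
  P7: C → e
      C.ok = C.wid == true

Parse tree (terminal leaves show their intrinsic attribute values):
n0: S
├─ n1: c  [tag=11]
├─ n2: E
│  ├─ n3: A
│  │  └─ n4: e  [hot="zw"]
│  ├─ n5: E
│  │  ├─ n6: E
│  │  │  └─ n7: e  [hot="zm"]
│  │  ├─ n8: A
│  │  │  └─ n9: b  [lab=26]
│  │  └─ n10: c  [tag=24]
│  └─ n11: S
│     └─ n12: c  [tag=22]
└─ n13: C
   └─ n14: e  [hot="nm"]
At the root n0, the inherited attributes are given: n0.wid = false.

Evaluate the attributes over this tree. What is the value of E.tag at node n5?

1. n0.wid = false  [given at root]
2. n1.tag = 11  [terminal]
3. n2.off = 15  [c.tag + 4]
4. n2.lim = "ww"  ["ww"]
5. n3.hot = 30  [E₀.off + 15]
6. n4.hot = "zw"  [terminal]
7. n3.wid = true  [A.hot > 29]
8. n5.off = 6  [E₀.off - 9]
9. n5.lim = "wwx"  [E₀.lim ++ "x"]
10. n6.off = 28  [28]
11. n6.lim = "vr"  ["vr"]
12. n7.hot = "zm"  [terminal]
13. n6.tag = true  [E.off > 27]
14. n6.sig = true  [E.off > 27]
15. n8.hot = 10  [10]
16. n9.lab = 26  [terminal]
17. n8.wid = false  [false]
18. n10.tag = 24  [terminal]
19. n5.tag = true  [E₀.off > 5]
20. n5.sig = true  [E₁.sig == true]
21. n11.wid = true  [E₁.sig == true]
22. n12.tag = 22  [terminal]
23. n11.sig = 12  [c.tag * -2 + 56]
24. n11.hot = true  [c.tag > 21]
25. n11.tag = "zn"  ["zn"]
26. n2.tag = true  [A.wid == true]
27. n2.sig = true  [E₀.off > 14]
28. n13.wid = true  [c.tag > 10]
29. n13.tag = -5  [c.tag - 16]
30. n14.hot = "nm"  [terminal]
31. n13.ok = true  [C.wid == true]
32. n0.sig = 9  [c.tag - 2]
33. n0.hot = false  [E.sig == false]
34. n0.tag = "zu"  ["zu"]

true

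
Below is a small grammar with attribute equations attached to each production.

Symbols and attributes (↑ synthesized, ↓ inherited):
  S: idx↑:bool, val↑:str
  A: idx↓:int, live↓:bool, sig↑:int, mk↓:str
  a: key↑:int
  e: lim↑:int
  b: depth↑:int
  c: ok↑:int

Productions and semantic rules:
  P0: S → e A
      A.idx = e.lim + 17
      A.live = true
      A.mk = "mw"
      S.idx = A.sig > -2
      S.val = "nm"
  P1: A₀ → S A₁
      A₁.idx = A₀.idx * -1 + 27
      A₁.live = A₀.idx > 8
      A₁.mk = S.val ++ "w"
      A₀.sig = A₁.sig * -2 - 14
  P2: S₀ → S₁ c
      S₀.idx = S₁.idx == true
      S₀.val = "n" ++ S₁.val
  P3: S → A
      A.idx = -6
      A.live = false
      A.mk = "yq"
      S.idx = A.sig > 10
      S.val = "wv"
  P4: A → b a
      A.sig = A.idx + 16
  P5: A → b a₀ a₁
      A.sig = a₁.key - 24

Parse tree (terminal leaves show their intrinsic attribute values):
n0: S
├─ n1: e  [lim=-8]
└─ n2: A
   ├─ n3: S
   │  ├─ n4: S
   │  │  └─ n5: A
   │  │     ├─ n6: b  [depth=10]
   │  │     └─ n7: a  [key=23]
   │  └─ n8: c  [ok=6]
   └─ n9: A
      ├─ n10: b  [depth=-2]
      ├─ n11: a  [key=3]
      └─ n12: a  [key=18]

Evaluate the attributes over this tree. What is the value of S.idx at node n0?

false

1. n1.lim = -8  [terminal]
2. n2.idx = 9  [e.lim + 17]
3. n2.live = true  [true]
4. n2.mk = "mw"  ["mw"]
5. n5.idx = -6  [-6]
6. n5.live = false  [false]
7. n5.mk = "yq"  ["yq"]
8. n6.depth = 10  [terminal]
9. n7.key = 23  [terminal]
10. n5.sig = 10  [A.idx + 16]
11. n4.idx = false  [A.sig > 10]
12. n4.val = "wv"  ["wv"]
13. n8.ok = 6  [terminal]
14. n3.idx = false  [S₁.idx == true]
15. n3.val = "nwv"  ["n" ++ S₁.val]
16. n9.idx = 18  [A₀.idx * -1 + 27]
17. n9.live = true  [A₀.idx > 8]
18. n9.mk = "nwvw"  [S.val ++ "w"]
19. n10.depth = -2  [terminal]
20. n11.key = 3  [terminal]
21. n12.key = 18  [terminal]
22. n9.sig = -6  [a₁.key - 24]
23. n2.sig = -2  [A₁.sig * -2 - 14]
24. n0.idx = false  [A.sig > -2]
25. n0.val = "nm"  ["nm"]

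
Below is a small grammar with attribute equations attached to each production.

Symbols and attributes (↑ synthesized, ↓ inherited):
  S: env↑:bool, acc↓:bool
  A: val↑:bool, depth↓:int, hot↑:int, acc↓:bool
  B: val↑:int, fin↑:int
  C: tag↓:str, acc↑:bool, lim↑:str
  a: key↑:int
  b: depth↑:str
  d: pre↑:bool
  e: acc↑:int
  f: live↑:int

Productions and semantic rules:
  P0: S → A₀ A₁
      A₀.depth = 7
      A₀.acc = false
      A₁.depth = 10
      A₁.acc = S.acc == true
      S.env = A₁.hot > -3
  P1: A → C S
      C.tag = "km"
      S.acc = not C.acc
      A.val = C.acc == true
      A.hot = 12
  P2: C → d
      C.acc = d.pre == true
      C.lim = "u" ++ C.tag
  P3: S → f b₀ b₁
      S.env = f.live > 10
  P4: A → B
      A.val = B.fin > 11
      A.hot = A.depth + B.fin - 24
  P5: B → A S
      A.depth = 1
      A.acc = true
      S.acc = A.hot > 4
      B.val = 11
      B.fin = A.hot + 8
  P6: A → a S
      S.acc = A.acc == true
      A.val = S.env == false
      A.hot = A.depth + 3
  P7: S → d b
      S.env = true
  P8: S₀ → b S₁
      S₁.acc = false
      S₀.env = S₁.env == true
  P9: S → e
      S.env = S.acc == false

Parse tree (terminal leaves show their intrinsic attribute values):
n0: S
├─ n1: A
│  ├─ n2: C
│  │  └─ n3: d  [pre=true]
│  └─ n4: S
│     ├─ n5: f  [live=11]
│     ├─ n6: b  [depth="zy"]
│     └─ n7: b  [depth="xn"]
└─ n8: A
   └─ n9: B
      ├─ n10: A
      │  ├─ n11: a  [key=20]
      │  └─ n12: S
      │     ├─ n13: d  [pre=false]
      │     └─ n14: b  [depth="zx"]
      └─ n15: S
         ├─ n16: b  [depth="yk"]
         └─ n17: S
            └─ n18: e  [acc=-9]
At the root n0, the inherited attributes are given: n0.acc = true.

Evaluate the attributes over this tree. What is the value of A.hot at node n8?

1. n0.acc = true  [given at root]
2. n1.depth = 7  [7]
3. n1.acc = false  [false]
4. n2.tag = "km"  ["km"]
5. n3.pre = true  [terminal]
6. n2.acc = true  [d.pre == true]
7. n2.lim = "ukm"  ["u" ++ C.tag]
8. n4.acc = false  [not C.acc]
9. n5.live = 11  [terminal]
10. n6.depth = "zy"  [terminal]
11. n7.depth = "xn"  [terminal]
12. n4.env = true  [f.live > 10]
13. n1.val = true  [C.acc == true]
14. n1.hot = 12  [12]
15. n8.depth = 10  [10]
16. n8.acc = true  [S.acc == true]
17. n10.depth = 1  [1]
18. n10.acc = true  [true]
19. n11.key = 20  [terminal]
20. n12.acc = true  [A.acc == true]
21. n13.pre = false  [terminal]
22. n14.depth = "zx"  [terminal]
23. n12.env = true  [true]
24. n10.val = false  [S.env == false]
25. n10.hot = 4  [A.depth + 3]
26. n15.acc = false  [A.hot > 4]
27. n16.depth = "yk"  [terminal]
28. n17.acc = false  [false]
29. n18.acc = -9  [terminal]
30. n17.env = true  [S.acc == false]
31. n15.env = true  [S₁.env == true]
32. n9.val = 11  [11]
33. n9.fin = 12  [A.hot + 8]
34. n8.val = true  [B.fin > 11]
35. n8.hot = -2  [A.depth + B.fin - 24]
36. n0.env = true  [A₁.hot > -3]

-2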